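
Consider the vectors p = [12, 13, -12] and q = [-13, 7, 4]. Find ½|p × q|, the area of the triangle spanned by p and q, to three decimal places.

i: 13·4 - (-12)·7 = 52 - (-84) = 136
j: (-12)·(-13) - 12·4 = 156 - 48 = 108
k: 12·7 - 13·(-13) = 84 - (-169) = 253
p × q = (136, 108, 253)
|p × q| = √(136² + 108² + 253²) = √94169 ≈ 306.8697
area = ½ · 306.8697 ≈ 153.435

153.435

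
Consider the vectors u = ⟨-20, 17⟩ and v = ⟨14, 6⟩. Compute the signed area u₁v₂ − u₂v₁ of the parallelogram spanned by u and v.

(-20)·6 - 17·14 = -120 - 238 = -358

-358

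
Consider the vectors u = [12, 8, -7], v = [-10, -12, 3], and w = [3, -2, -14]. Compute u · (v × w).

v × w:
i: (-12)·(-14) - 3·(-2) = 168 - (-6) = 174
j: 3·3 - (-10)·(-14) = 9 - 140 = -131
k: (-10)·(-2) - (-12)·3 = 20 - (-36) = 56
v × w = (174, -131, 56)
u · (v × w) = 12·174 + 8·(-131) + (-7)·56 = 2088 - 1048 - 392 = 648

648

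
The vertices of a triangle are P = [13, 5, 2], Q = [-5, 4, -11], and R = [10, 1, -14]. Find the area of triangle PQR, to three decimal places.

130.440

PQ = (-18, -1, -13),  PR = (-3, -4, -16)
i: (-1)·(-16) - (-13)·(-4) = 16 - 52 = -36
j: (-13)·(-3) - (-18)·(-16) = 39 - 288 = -249
k: (-18)·(-4) - (-1)·(-3) = 72 - 3 = 69
PQ × PR = (-36, -249, 69)
|PQ × PR| = √68058 ≈ 260.8793
area = ½ · 260.8793 ≈ 130.440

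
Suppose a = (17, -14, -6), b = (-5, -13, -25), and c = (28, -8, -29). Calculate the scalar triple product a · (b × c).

12415

b × c:
i: (-13)·(-29) - (-25)·(-8) = 377 - 200 = 177
j: (-25)·28 - (-5)·(-29) = -700 - 145 = -845
k: (-5)·(-8) - (-13)·28 = 40 - (-364) = 404
b × c = (177, -845, 404)
a · (b × c) = 17·177 + (-14)·(-845) + (-6)·404 = 3009 + 11830 - 2424 = 12415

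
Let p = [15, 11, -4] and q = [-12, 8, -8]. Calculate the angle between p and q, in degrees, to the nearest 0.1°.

101.0

p · q = 15·(-12) + 11·8 + (-4)·(-8) = -180 + 88 + 32 = -60
|p|² = 225 + 121 + 16 = 362,  |p| = √362 ≈ 19.026298
|q|² = 144 + 64 + 64 = 272,  |q| = √272 ≈ 16.492423
cos θ = -60 / (19.026298 · 16.492423) ≈ -0.19121
θ = arccos(-0.19121) ≈ 101.0°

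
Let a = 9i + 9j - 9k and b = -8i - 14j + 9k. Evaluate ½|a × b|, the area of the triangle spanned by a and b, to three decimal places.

i: 9·9 - (-9)·(-14) = 81 - 126 = -45
j: (-9)·(-8) - 9·9 = 72 - 81 = -9
k: 9·(-14) - 9·(-8) = -126 - (-72) = -54
a × b = (-45, -9, -54)
|a × b| = √((-45)² + (-9)² + (-54)²) = √5022 ≈ 70.8661
area = ½ · 70.8661 ≈ 35.433

35.433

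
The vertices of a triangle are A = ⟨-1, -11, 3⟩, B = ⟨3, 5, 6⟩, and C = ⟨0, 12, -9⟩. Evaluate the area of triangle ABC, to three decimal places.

138.291

AB = (4, 16, 3),  AC = (1, 23, -12)
i: 16·(-12) - 3·23 = -192 - 69 = -261
j: 3·1 - 4·(-12) = 3 - (-48) = 51
k: 4·23 - 16·1 = 92 - 16 = 76
AB × AC = (-261, 51, 76)
|AB × AC| = √76498 ≈ 276.5827
area = ½ · 276.5827 ≈ 138.291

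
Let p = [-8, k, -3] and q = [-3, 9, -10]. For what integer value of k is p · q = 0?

-6

p · q = (-8)·(-3) + k·9 + (-3)·(-10) = 54 + 9k
Set equal to 0: 9k = -54, so k = -6.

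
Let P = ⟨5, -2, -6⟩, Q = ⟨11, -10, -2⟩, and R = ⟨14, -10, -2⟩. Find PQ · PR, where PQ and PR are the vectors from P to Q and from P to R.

PQ = Q − P = (6, -8, 4)
PR = R − P = (9, -8, 4)
PQ · PR = 6·9 + (-8)·(-8) + 4·4 = 54 + 64 + 16 = 134

134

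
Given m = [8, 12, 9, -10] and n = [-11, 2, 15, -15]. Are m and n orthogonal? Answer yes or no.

m · n = 8·(-11) + 12·2 + 9·15 + (-10)·(-15) = -88 + 24 + 135 + 150 = 221
Nonzero, so the vectors are not orthogonal.

no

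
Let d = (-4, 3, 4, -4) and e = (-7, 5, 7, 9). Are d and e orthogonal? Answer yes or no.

d · e = (-4)·(-7) + 3·5 + 4·7 + (-4)·9 = 28 + 15 + 28 - 36 = 35
Nonzero, so the vectors are not orthogonal.

no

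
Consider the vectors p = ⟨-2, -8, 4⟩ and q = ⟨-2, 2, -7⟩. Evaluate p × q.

(48, -22, -20)

i: (-8)·(-7) - 4·2 = 56 - 8 = 48
j: 4·(-2) - (-2)·(-7) = -8 - 14 = -22
k: (-2)·2 - (-8)·(-2) = -4 - 16 = -20
p × q = (48, -22, -20)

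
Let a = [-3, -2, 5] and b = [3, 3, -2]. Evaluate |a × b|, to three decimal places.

i: (-2)·(-2) - 5·3 = 4 - 15 = -11
j: 5·3 - (-3)·(-2) = 15 - 6 = 9
k: (-3)·3 - (-2)·3 = -9 - (-6) = -3
a × b = (-11, 9, -3)
|a × b| = √((-11)² + 9² + (-3)²) = √211 ≈ 14.5258

14.526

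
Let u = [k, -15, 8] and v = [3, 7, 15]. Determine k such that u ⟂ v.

u · v = k·3 + (-15)·7 + 8·15 = 15 + 3k
Set equal to 0: 3k = -15, so k = -5.

-5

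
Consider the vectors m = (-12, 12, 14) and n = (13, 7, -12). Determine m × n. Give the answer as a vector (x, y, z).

(-242, 38, -240)

i: 12·(-12) - 14·7 = -144 - 98 = -242
j: 14·13 - (-12)·(-12) = 182 - 144 = 38
k: (-12)·7 - 12·13 = -84 - 156 = -240
m × n = (-242, 38, -240)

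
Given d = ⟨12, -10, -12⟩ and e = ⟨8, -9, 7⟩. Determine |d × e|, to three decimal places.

254.692

i: (-10)·7 - (-12)·(-9) = -70 - 108 = -178
j: (-12)·8 - 12·7 = -96 - 84 = -180
k: 12·(-9) - (-10)·8 = -108 - (-80) = -28
d × e = (-178, -180, -28)
|d × e| = √((-178)² + (-180)² + (-28)²) = √64868 ≈ 254.6920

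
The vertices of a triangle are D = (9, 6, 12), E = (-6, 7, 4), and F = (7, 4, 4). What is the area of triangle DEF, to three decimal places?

DE = (-15, 1, -8),  DF = (-2, -2, -8)
i: 1·(-8) - (-8)·(-2) = -8 - 16 = -24
j: (-8)·(-2) - (-15)·(-8) = 16 - 120 = -104
k: (-15)·(-2) - 1·(-2) = 30 - (-2) = 32
DE × DF = (-24, -104, 32)
|DE × DF| = √12416 ≈ 111.4271
area = ½ · 111.4271 ≈ 55.714

55.714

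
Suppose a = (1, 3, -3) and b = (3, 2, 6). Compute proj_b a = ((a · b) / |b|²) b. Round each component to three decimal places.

a · b = 1·3 + 3·2 + (-3)·6 = 3 + 6 - 18 = -9
|b|² = 9 + 4 + 36 = 49
proj_b a = (-9/49) · (3, 2, 6) ≈ (-0.551, -0.367, -1.102)

(-0.551, -0.367, -1.102)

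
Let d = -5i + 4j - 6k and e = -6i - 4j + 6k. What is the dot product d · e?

d · e = (-5)·(-6) + 4·(-4) + (-6)·6 = 30 - 16 - 36 = -22

-22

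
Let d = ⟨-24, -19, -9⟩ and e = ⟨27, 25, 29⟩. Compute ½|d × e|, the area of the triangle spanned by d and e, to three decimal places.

282.424

i: (-19)·29 - (-9)·25 = -551 - (-225) = -326
j: (-9)·27 - (-24)·29 = -243 - (-696) = 453
k: (-24)·25 - (-19)·27 = -600 - (-513) = -87
d × e = (-326, 453, -87)
|d × e| = √((-326)² + 453² + (-87)²) = √319054 ≈ 564.8487
area = ½ · 564.8487 ≈ 282.424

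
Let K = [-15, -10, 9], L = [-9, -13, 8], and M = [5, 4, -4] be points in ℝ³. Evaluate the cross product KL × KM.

KL = (6, -3, -1)
KM = (20, 14, -13)
i: (-3)·(-13) - (-1)·14 = 39 - (-14) = 53
j: (-1)·20 - 6·(-13) = -20 - (-78) = 58
k: 6·14 - (-3)·20 = 84 - (-60) = 144
KL × KM = (53, 58, 144)

(53, 58, 144)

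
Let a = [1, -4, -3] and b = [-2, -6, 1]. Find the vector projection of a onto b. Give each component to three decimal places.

(-0.927, -2.780, 0.463)

a · b = 1·(-2) + (-4)·(-6) + (-3)·1 = -2 + 24 - 3 = 19
|b|² = 4 + 36 + 1 = 41
proj_b a = (19/41) · (-2, -6, 1) ≈ (-0.927, -2.780, 0.463)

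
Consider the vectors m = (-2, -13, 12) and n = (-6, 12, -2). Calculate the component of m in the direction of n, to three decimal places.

-12.385

m · n = (-2)·(-6) + (-13)·12 + 12·(-2) = 12 - 156 - 24 = -168
|n| = √(36 + 144 + 4) = √184 ≈ 13.5647
comp_n m = -168 / √184 ≈ -12.385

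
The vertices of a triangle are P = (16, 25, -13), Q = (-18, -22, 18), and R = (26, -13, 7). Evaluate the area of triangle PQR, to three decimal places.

PQ = (-34, -47, 31),  PR = (10, -38, 20)
i: (-47)·20 - 31·(-38) = -940 - (-1178) = 238
j: 31·10 - (-34)·20 = 310 - (-680) = 990
k: (-34)·(-38) - (-47)·10 = 1292 - (-470) = 1762
PQ × PR = (238, 990, 1762)
|PQ × PR| = √4141388 ≈ 2035.0400
area = ½ · 2035.0400 ≈ 1017.520

1017.520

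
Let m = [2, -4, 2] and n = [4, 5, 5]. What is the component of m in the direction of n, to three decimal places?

m · n = 2·4 + (-4)·5 + 2·5 = 8 - 20 + 10 = -2
|n| = √(16 + 25 + 25) = √66 ≈ 8.1240
comp_n m = -2 / √66 ≈ -0.246

-0.246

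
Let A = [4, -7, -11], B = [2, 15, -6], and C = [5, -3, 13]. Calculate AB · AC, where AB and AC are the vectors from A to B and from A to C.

206

AB = B − A = (-2, 22, 5)
AC = C − A = (1, 4, 24)
AB · AC = (-2)·1 + 22·4 + 5·24 = -2 + 88 + 120 = 206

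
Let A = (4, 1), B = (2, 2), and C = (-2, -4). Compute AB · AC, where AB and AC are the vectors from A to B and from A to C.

7

AB = B − A = (-2, 1)
AC = C − A = (-6, -5)
AB · AC = (-2)·(-6) + 1·(-5) = 12 - 5 = 7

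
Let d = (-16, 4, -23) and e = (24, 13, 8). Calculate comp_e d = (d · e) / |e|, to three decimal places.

-18.142

d · e = (-16)·24 + 4·13 + (-23)·8 = -384 + 52 - 184 = -516
|e| = √(576 + 169 + 64) = √809 ≈ 28.4429
comp_e d = -516 / √809 ≈ -18.142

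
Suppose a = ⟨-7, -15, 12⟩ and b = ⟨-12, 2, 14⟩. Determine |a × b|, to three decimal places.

307.422

i: (-15)·14 - 12·2 = -210 - 24 = -234
j: 12·(-12) - (-7)·14 = -144 - (-98) = -46
k: (-7)·2 - (-15)·(-12) = -14 - 180 = -194
a × b = (-234, -46, -194)
|a × b| = √((-234)² + (-46)² + (-194)²) = √94508 ≈ 307.4215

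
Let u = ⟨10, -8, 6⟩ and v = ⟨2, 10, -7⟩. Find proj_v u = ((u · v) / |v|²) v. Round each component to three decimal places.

u · v = 10·2 + (-8)·10 + 6·(-7) = 20 - 80 - 42 = -102
|v|² = 4 + 100 + 49 = 153
proj_v u = (-102/153) · (2, 10, -7) ≈ (-1.333, -6.667, 4.667)

(-1.333, -6.667, 4.667)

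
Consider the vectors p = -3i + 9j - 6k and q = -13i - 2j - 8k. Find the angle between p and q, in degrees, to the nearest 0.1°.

66.5

p · q = (-3)·(-13) + 9·(-2) + (-6)·(-8) = 39 - 18 + 48 = 69
|p|² = 9 + 81 + 36 = 126,  |p| = √126 ≈ 11.224972
|q|² = 169 + 4 + 64 = 237,  |q| = √237 ≈ 15.394804
cos θ = 69 / (11.224972 · 15.394804) ≈ 0.39929
θ = arccos(0.39929) ≈ 66.5°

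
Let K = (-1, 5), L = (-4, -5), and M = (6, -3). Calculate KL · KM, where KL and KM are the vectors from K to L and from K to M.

KL = L − K = (-3, -10)
KM = M − K = (7, -8)
KL · KM = (-3)·7 + (-10)·(-8) = -21 + 80 = 59

59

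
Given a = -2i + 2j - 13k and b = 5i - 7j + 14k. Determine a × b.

i: 2·14 - (-13)·(-7) = 28 - 91 = -63
j: (-13)·5 - (-2)·14 = -65 - (-28) = -37
k: (-2)·(-7) - 2·5 = 14 - 10 = 4
a × b = (-63, -37, 4)

(-63, -37, 4)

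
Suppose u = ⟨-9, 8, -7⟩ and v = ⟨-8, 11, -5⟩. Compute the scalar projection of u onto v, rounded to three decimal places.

13.456

u · v = (-9)·(-8) + 8·11 + (-7)·(-5) = 72 + 88 + 35 = 195
|v| = √(64 + 121 + 25) = √210 ≈ 14.4914
comp_v u = 195 / √210 ≈ 13.456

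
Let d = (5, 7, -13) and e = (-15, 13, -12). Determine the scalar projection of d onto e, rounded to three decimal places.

7.415

d · e = 5·(-15) + 7·13 + (-13)·(-12) = -75 + 91 + 156 = 172
|e| = √(225 + 169 + 144) = √538 ≈ 23.1948
comp_e d = 172 / √538 ≈ 7.415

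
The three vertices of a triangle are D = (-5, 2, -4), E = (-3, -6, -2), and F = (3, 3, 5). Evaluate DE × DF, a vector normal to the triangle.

DE = (2, -8, 2)
DF = (8, 1, 9)
i: (-8)·9 - 2·1 = -72 - 2 = -74
j: 2·8 - 2·9 = 16 - 18 = -2
k: 2·1 - (-8)·8 = 2 - (-64) = 66
DE × DF = (-74, -2, 66)

(-74, -2, 66)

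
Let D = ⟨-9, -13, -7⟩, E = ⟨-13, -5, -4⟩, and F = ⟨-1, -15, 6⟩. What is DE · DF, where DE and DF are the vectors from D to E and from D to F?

-9

DE = E − D = (-4, 8, 3)
DF = F − D = (8, -2, 13)
DE · DF = (-4)·8 + 8·(-2) + 3·13 = -32 - 16 + 39 = -9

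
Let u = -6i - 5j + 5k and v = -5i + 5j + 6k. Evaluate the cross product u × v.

(-55, 11, -55)

i: (-5)·6 - 5·5 = -30 - 25 = -55
j: 5·(-5) - (-6)·6 = -25 - (-36) = 11
k: (-6)·5 - (-5)·(-5) = -30 - 25 = -55
u × v = (-55, 11, -55)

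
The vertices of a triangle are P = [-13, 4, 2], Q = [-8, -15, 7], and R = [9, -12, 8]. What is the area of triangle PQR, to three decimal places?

174.499

PQ = (5, -19, 5),  PR = (22, -16, 6)
i: (-19)·6 - 5·(-16) = -114 - (-80) = -34
j: 5·22 - 5·6 = 110 - 30 = 80
k: 5·(-16) - (-19)·22 = -80 - (-418) = 338
PQ × PR = (-34, 80, 338)
|PQ × PR| = √121800 ≈ 348.9986
area = ½ · 348.9986 ≈ 174.499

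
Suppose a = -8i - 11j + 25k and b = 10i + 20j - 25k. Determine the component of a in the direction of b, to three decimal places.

a · b = (-8)·10 + (-11)·20 + 25·(-25) = -80 - 220 - 625 = -925
|b| = √(100 + 400 + 625) = √1125 ≈ 33.5410
comp_b a = -925 / √1125 ≈ -27.578

-27.578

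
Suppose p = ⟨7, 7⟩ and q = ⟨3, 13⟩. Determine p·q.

112

p · q = 7·3 + 7·13 = 21 + 91 = 112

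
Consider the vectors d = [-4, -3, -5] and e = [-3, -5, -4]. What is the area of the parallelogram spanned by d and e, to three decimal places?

17.059

i: (-3)·(-4) - (-5)·(-5) = 12 - 25 = -13
j: (-5)·(-3) - (-4)·(-4) = 15 - 16 = -1
k: (-4)·(-5) - (-3)·(-3) = 20 - 9 = 11
d × e = (-13, -1, 11)
|d × e| = √((-13)² + (-1)² + 11²) = √291 ≈ 17.0587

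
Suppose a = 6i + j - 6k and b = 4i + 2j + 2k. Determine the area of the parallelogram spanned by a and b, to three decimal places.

i: 1·2 - (-6)·2 = 2 - (-12) = 14
j: (-6)·4 - 6·2 = -24 - 12 = -36
k: 6·2 - 1·4 = 12 - 4 = 8
a × b = (14, -36, 8)
|a × b| = √(14² + (-36)² + 8²) = √1556 ≈ 39.4462

39.446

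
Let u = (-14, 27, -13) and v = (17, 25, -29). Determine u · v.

u · v = (-14)·17 + 27·25 + (-13)·(-29) = -238 + 675 + 377 = 814

814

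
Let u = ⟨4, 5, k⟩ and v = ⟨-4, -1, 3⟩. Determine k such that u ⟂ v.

u · v = 4·(-4) + 5·(-1) + k·3 = -21 + 3k
Set equal to 0: 3k = 21, so k = 7.

7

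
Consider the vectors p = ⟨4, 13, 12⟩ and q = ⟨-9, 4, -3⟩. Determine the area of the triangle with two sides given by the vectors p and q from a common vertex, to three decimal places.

i: 13·(-3) - 12·4 = -39 - 48 = -87
j: 12·(-9) - 4·(-3) = -108 - (-12) = -96
k: 4·4 - 13·(-9) = 16 - (-117) = 133
p × q = (-87, -96, 133)
|p × q| = √((-87)² + (-96)² + 133²) = √34474 ≈ 185.6718
area = ½ · 185.6718 ≈ 92.836

92.836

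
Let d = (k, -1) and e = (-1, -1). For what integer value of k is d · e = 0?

d · e = k·(-1) + (-1)·(-1) = 1 - 1k
Set equal to 0: -1k = -1, so k = 1.

1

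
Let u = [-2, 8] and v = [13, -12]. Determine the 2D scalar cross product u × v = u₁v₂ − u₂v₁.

-80

(-2)·(-12) - 8·13 = 24 - 104 = -80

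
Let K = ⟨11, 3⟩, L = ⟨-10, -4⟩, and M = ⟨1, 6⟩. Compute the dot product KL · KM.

189

KL = L − K = (-21, -7)
KM = M − K = (-10, 3)
KL · KM = (-21)·(-10) + (-7)·3 = 210 - 21 = 189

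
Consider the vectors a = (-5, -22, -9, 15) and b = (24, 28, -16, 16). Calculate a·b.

a · b = (-5)·24 + (-22)·28 + (-9)·(-16) + 15·16 = -120 - 616 + 144 + 240 = -352

-352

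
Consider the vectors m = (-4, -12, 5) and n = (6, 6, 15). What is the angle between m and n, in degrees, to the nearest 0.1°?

95.1

m · n = (-4)·6 + (-12)·6 + 5·15 = -24 - 72 + 75 = -21
|m|² = 16 + 144 + 25 = 185,  |m| = √185 ≈ 13.601471
|n|² = 36 + 36 + 225 = 297,  |n| = √297 ≈ 17.233688
cos θ = -21 / (13.601471 · 17.233688) ≈ -0.08959
θ = arccos(-0.08959) ≈ 95.1°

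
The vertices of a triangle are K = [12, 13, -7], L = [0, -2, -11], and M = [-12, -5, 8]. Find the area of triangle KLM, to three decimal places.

KL = (-12, -15, -4),  KM = (-24, -18, 15)
i: (-15)·15 - (-4)·(-18) = -225 - 72 = -297
j: (-4)·(-24) - (-12)·15 = 96 - (-180) = 276
k: (-12)·(-18) - (-15)·(-24) = 216 - 360 = -144
KL × KM = (-297, 276, -144)
|KL × KM| = √185121 ≈ 430.2569
area = ½ · 430.2569 ≈ 215.128

215.128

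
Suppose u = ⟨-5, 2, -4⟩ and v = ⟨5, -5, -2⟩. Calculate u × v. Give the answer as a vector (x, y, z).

(-24, -30, 15)

i: 2·(-2) - (-4)·(-5) = -4 - 20 = -24
j: (-4)·5 - (-5)·(-2) = -20 - 10 = -30
k: (-5)·(-5) - 2·5 = 25 - 10 = 15
u × v = (-24, -30, 15)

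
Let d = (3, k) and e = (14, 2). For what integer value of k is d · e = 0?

d · e = 3·14 + k·2 = 42 + 2k
Set equal to 0: 2k = -42, so k = -21.

-21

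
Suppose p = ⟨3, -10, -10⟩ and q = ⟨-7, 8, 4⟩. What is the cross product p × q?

(40, 58, -46)

i: (-10)·4 - (-10)·8 = -40 - (-80) = 40
j: (-10)·(-7) - 3·4 = 70 - 12 = 58
k: 3·8 - (-10)·(-7) = 24 - 70 = -46
p × q = (40, 58, -46)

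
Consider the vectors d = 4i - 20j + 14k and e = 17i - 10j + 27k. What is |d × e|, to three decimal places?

516.624

i: (-20)·27 - 14·(-10) = -540 - (-140) = -400
j: 14·17 - 4·27 = 238 - 108 = 130
k: 4·(-10) - (-20)·17 = -40 - (-340) = 300
d × e = (-400, 130, 300)
|d × e| = √((-400)² + 130² + 300²) = √266900 ≈ 516.6237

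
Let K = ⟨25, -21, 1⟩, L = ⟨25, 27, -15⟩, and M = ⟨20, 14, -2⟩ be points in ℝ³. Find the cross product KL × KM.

KL = (0, 48, -16)
KM = (-5, 35, -3)
i: 48·(-3) - (-16)·35 = -144 - (-560) = 416
j: (-16)·(-5) - 0·(-3) = 80 - 0 = 80
k: 0·35 - 48·(-5) = 0 - (-240) = 240
KL × KM = (416, 80, 240)

(416, 80, 240)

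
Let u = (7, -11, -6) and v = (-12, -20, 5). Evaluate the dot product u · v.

u · v = 7·(-12) + (-11)·(-20) + (-6)·5 = -84 + 220 - 30 = 106

106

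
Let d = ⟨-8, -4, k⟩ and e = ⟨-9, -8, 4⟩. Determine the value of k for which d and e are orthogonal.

d · e = (-8)·(-9) + (-4)·(-8) + k·4 = 104 + 4k
Set equal to 0: 4k = -104, so k = -26.

-26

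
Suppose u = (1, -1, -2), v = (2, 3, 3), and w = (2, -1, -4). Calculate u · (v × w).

v × w:
i: 3·(-4) - 3·(-1) = -12 - (-3) = -9
j: 3·2 - 2·(-4) = 6 - (-8) = 14
k: 2·(-1) - 3·2 = -2 - 6 = -8
v × w = (-9, 14, -8)
u · (v × w) = 1·(-9) + (-1)·14 + (-2)·(-8) = -9 - 14 + 16 = -7

-7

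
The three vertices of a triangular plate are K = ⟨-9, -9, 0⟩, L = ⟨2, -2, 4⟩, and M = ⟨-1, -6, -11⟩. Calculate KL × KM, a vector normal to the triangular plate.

(-89, 153, -23)

KL = (11, 7, 4)
KM = (8, 3, -11)
i: 7·(-11) - 4·3 = -77 - 12 = -89
j: 4·8 - 11·(-11) = 32 - (-121) = 153
k: 11·3 - 7·8 = 33 - 56 = -23
KL × KM = (-89, 153, -23)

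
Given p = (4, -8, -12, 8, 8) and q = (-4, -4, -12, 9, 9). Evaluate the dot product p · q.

p · q = 4·(-4) + (-8)·(-4) + (-12)·(-12) + 8·9 + 8·9 = -16 + 32 + 144 + 72 + 72 = 304

304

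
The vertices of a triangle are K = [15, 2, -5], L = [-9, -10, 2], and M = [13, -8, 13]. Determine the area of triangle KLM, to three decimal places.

KL = (-24, -12, 7),  KM = (-2, -10, 18)
i: (-12)·18 - 7·(-10) = -216 - (-70) = -146
j: 7·(-2) - (-24)·18 = -14 - (-432) = 418
k: (-24)·(-10) - (-12)·(-2) = 240 - 24 = 216
KL × KM = (-146, 418, 216)
|KL × KM| = √242696 ≈ 492.6419
area = ½ · 492.6419 ≈ 246.321

246.321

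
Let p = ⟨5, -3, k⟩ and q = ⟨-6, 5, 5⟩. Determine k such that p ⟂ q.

p · q = 5·(-6) + (-3)·5 + k·5 = -45 + 5k
Set equal to 0: 5k = 45, so k = 9.

9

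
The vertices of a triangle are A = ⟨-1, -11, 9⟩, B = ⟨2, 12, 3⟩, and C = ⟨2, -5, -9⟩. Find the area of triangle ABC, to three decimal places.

191.560

AB = (3, 23, -6),  AC = (3, 6, -18)
i: 23·(-18) - (-6)·6 = -414 - (-36) = -378
j: (-6)·3 - 3·(-18) = -18 - (-54) = 36
k: 3·6 - 23·3 = 18 - 69 = -51
AB × AC = (-378, 36, -51)
|AB × AC| = √146781 ≈ 383.1201
area = ½ · 383.1201 ≈ 191.560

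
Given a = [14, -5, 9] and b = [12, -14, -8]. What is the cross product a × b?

i: (-5)·(-8) - 9·(-14) = 40 - (-126) = 166
j: 9·12 - 14·(-8) = 108 - (-112) = 220
k: 14·(-14) - (-5)·12 = -196 - (-60) = -136
a × b = (166, 220, -136)

(166, 220, -136)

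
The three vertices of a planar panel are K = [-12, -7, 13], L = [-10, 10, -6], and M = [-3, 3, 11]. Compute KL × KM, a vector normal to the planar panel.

(156, -167, -133)

KL = (2, 17, -19)
KM = (9, 10, -2)
i: 17·(-2) - (-19)·10 = -34 - (-190) = 156
j: (-19)·9 - 2·(-2) = -171 - (-4) = -167
k: 2·10 - 17·9 = 20 - 153 = -133
KL × KM = (156, -167, -133)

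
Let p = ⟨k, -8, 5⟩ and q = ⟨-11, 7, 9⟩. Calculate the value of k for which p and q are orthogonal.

-1

p · q = k·(-11) + (-8)·7 + 5·9 = -11 - 11k
Set equal to 0: -11k = 11, so k = -1.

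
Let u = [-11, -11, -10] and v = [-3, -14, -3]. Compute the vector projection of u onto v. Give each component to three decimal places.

(-3.042, -14.196, -3.042)

u · v = (-11)·(-3) + (-11)·(-14) + (-10)·(-3) = 33 + 154 + 30 = 217
|v|² = 9 + 196 + 9 = 214
proj_v u = (217/214) · (-3, -14, -3) ≈ (-3.042, -14.196, -3.042)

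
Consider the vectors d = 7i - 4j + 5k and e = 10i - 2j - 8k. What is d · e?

d · e = 7·10 + (-4)·(-2) + 5·(-8) = 70 + 8 - 40 = 38

38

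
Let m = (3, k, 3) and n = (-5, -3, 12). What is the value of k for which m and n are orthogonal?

7

m · n = 3·(-5) + k·(-3) + 3·12 = 21 - 3k
Set equal to 0: -3k = -21, so k = 7.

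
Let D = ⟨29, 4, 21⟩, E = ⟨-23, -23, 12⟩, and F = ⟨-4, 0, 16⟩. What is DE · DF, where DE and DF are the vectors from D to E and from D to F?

1869

DE = E − D = (-52, -27, -9)
DF = F − D = (-33, -4, -5)
DE · DF = (-52)·(-33) + (-27)·(-4) + (-9)·(-5) = 1716 + 108 + 45 = 1869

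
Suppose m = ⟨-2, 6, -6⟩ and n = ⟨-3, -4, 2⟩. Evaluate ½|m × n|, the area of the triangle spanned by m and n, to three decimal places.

i: 6·2 - (-6)·(-4) = 12 - 24 = -12
j: (-6)·(-3) - (-2)·2 = 18 - (-4) = 22
k: (-2)·(-4) - 6·(-3) = 8 - (-18) = 26
m × n = (-12, 22, 26)
|m × n| = √((-12)² + 22² + 26²) = √1304 ≈ 36.1109
area = ½ · 36.1109 ≈ 18.055

18.055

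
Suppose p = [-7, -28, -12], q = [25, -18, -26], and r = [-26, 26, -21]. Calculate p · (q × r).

-43190

q × r:
i: (-18)·(-21) - (-26)·26 = 378 - (-676) = 1054
j: (-26)·(-26) - 25·(-21) = 676 - (-525) = 1201
k: 25·26 - (-18)·(-26) = 650 - 468 = 182
q × r = (1054, 1201, 182)
p · (q × r) = (-7)·1054 + (-28)·1201 + (-12)·182 = -7378 - 33628 - 2184 = -43190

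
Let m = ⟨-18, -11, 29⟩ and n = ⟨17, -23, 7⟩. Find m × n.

(590, 619, 601)

i: (-11)·7 - 29·(-23) = -77 - (-667) = 590
j: 29·17 - (-18)·7 = 493 - (-126) = 619
k: (-18)·(-23) - (-11)·17 = 414 - (-187) = 601
m × n = (590, 619, 601)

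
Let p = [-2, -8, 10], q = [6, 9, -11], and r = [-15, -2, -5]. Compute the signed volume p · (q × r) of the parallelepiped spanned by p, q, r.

-196

q × r:
i: 9·(-5) - (-11)·(-2) = -45 - 22 = -67
j: (-11)·(-15) - 6·(-5) = 165 - (-30) = 195
k: 6·(-2) - 9·(-15) = -12 - (-135) = 123
q × r = (-67, 195, 123)
p · (q × r) = (-2)·(-67) + (-8)·195 + 10·123 = 134 - 1560 + 1230 = -196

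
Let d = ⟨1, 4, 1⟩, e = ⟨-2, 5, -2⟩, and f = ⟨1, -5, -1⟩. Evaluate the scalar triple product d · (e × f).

-26

e × f:
i: 5·(-1) - (-2)·(-5) = -5 - 10 = -15
j: (-2)·1 - (-2)·(-1) = -2 - 2 = -4
k: (-2)·(-5) - 5·1 = 10 - 5 = 5
e × f = (-15, -4, 5)
d · (e × f) = 1·(-15) + 4·(-4) + 1·5 = -15 - 16 + 5 = -26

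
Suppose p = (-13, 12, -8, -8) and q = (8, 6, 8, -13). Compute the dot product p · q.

8

p · q = (-13)·8 + 12·6 + (-8)·8 + (-8)·(-13) = -104 + 72 - 64 + 104 = 8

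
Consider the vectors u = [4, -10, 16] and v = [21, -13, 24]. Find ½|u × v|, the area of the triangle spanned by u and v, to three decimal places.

i: (-10)·24 - 16·(-13) = -240 - (-208) = -32
j: 16·21 - 4·24 = 336 - 96 = 240
k: 4·(-13) - (-10)·21 = -52 - (-210) = 158
u × v = (-32, 240, 158)
|u × v| = √((-32)² + 240² + 158²) = √83588 ≈ 289.1159
area = ½ · 289.1159 ≈ 144.558

144.558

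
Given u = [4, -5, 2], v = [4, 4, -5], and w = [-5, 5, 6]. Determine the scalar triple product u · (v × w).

271

v × w:
i: 4·6 - (-5)·5 = 24 - (-25) = 49
j: (-5)·(-5) - 4·6 = 25 - 24 = 1
k: 4·5 - 4·(-5) = 20 - (-20) = 40
v × w = (49, 1, 40)
u · (v × w) = 4·49 + (-5)·1 + 2·40 = 196 - 5 + 80 = 271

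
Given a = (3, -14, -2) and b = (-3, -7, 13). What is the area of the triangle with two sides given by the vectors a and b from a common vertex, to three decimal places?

104.252

i: (-14)·13 - (-2)·(-7) = -182 - 14 = -196
j: (-2)·(-3) - 3·13 = 6 - 39 = -33
k: 3·(-7) - (-14)·(-3) = -21 - 42 = -63
a × b = (-196, -33, -63)
|a × b| = √((-196)² + (-33)² + (-63)²) = √43474 ≈ 208.5042
area = ½ · 208.5042 ≈ 104.252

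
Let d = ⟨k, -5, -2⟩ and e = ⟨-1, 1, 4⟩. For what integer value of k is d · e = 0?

-13

d · e = k·(-1) + (-5)·1 + (-2)·4 = -13 - 1k
Set equal to 0: -1k = 13, so k = -13.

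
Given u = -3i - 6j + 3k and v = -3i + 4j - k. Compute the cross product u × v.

(-6, -12, -30)

i: (-6)·(-1) - 3·4 = 6 - 12 = -6
j: 3·(-3) - (-3)·(-1) = -9 - 3 = -12
k: (-3)·4 - (-6)·(-3) = -12 - 18 = -30
u × v = (-6, -12, -30)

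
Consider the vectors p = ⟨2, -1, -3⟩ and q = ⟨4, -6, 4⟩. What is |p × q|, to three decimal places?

30.790

i: (-1)·4 - (-3)·(-6) = -4 - 18 = -22
j: (-3)·4 - 2·4 = -12 - 8 = -20
k: 2·(-6) - (-1)·4 = -12 - (-4) = -8
p × q = (-22, -20, -8)
|p × q| = √((-22)² + (-20)² + (-8)²) = √948 ≈ 30.7896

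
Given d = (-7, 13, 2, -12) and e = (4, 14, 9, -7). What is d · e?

256

d · e = (-7)·4 + 13·14 + 2·9 + (-12)·(-7) = -28 + 182 + 18 + 84 = 256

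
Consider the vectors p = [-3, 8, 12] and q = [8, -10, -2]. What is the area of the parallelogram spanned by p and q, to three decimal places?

141.676

i: 8·(-2) - 12·(-10) = -16 - (-120) = 104
j: 12·8 - (-3)·(-2) = 96 - 6 = 90
k: (-3)·(-10) - 8·8 = 30 - 64 = -34
p × q = (104, 90, -34)
|p × q| = √(104² + 90² + (-34)²) = √20072 ≈ 141.6757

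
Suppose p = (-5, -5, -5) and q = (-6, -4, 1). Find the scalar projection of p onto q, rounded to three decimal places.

6.181

p · q = (-5)·(-6) + (-5)·(-4) + (-5)·1 = 30 + 20 - 5 = 45
|q| = √(36 + 16 + 1) = √53 ≈ 7.2801
comp_q p = 45 / √53 ≈ 6.181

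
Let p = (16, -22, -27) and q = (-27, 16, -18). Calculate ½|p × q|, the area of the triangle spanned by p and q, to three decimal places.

677.148

i: (-22)·(-18) - (-27)·16 = 396 - (-432) = 828
j: (-27)·(-27) - 16·(-18) = 729 - (-288) = 1017
k: 16·16 - (-22)·(-27) = 256 - 594 = -338
p × q = (828, 1017, -338)
|p × q| = √(828² + 1017² + (-338)²) = √1834117 ≈ 1354.2958
area = ½ · 1354.2958 ≈ 677.148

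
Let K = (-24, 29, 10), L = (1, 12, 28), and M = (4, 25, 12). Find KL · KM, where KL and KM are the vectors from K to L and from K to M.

KL = L − K = (25, -17, 18)
KM = M − K = (28, -4, 2)
KL · KM = 25·28 + (-17)·(-4) + 18·2 = 700 + 68 + 36 = 804

804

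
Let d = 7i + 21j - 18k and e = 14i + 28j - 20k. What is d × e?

i: 21·(-20) - (-18)·28 = -420 - (-504) = 84
j: (-18)·14 - 7·(-20) = -252 - (-140) = -112
k: 7·28 - 21·14 = 196 - 294 = -98
d × e = (84, -112, -98)

(84, -112, -98)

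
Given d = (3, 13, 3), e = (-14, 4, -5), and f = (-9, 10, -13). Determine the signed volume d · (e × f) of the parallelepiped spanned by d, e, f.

e × f:
i: 4·(-13) - (-5)·10 = -52 - (-50) = -2
j: (-5)·(-9) - (-14)·(-13) = 45 - 182 = -137
k: (-14)·10 - 4·(-9) = -140 - (-36) = -104
e × f = (-2, -137, -104)
d · (e × f) = 3·(-2) + 13·(-137) + 3·(-104) = -6 - 1781 - 312 = -2099

-2099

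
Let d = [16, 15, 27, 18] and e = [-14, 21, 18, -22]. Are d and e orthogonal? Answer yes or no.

no

d · e = 16·(-14) + 15·21 + 27·18 + 18·(-22) = -224 + 315 + 486 - 396 = 181
Nonzero, so the vectors are not orthogonal.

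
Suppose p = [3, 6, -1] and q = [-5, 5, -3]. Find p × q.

(-13, 14, 45)

i: 6·(-3) - (-1)·5 = -18 - (-5) = -13
j: (-1)·(-5) - 3·(-3) = 5 - (-9) = 14
k: 3·5 - 6·(-5) = 15 - (-30) = 45
p × q = (-13, 14, 45)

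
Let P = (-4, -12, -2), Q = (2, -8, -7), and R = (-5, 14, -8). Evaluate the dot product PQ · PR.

128

PQ = Q − P = (6, 4, -5)
PR = R − P = (-1, 26, -6)
PQ · PR = 6·(-1) + 4·26 + (-5)·(-6) = -6 + 104 + 30 = 128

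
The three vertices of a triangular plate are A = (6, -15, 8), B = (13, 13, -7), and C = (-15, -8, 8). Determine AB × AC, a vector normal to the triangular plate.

AB = (7, 28, -15)
AC = (-21, 7, 0)
i: 28·0 - (-15)·7 = 0 - (-105) = 105
j: (-15)·(-21) - 7·0 = 315 - 0 = 315
k: 7·7 - 28·(-21) = 49 - (-588) = 637
AB × AC = (105, 315, 637)

(105, 315, 637)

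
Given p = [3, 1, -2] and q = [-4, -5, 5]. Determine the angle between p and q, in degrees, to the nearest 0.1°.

152.7

p · q = 3·(-4) + 1·(-5) + (-2)·5 = -12 - 5 - 10 = -27
|p|² = 9 + 1 + 4 = 14,  |p| = √14 ≈ 3.741657
|q|² = 16 + 25 + 25 = 66,  |q| = √66 ≈ 8.124038
cos θ = -27 / (3.741657 · 8.124038) ≈ -0.88823
θ = arccos(-0.88823) ≈ 152.7°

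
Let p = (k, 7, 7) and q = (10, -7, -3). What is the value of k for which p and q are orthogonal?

7

p · q = k·10 + 7·(-7) + 7·(-3) = -70 + 10k
Set equal to 0: 10k = 70, so k = 7.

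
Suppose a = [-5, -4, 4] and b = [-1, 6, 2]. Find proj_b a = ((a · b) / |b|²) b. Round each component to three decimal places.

a · b = (-5)·(-1) + (-4)·6 + 4·2 = 5 - 24 + 8 = -11
|b|² = 1 + 36 + 4 = 41
proj_b a = (-11/41) · (-1, 6, 2) ≈ (0.268, -1.610, -0.537)

(0.268, -1.610, -0.537)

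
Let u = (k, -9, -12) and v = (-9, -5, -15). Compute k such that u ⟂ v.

25

u · v = k·(-9) + (-9)·(-5) + (-12)·(-15) = 225 - 9k
Set equal to 0: -9k = -225, so k = 25.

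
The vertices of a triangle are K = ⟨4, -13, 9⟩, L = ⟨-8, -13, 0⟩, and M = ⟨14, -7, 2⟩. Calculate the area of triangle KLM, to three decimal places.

97.949

KL = (-12, 0, -9),  KM = (10, 6, -7)
i: 0·(-7) - (-9)·6 = 0 - (-54) = 54
j: (-9)·10 - (-12)·(-7) = -90 - 84 = -174
k: (-12)·6 - 0·10 = -72 - 0 = -72
KL × KM = (54, -174, -72)
|KL × KM| = √38376 ≈ 195.8979
area = ½ · 195.8979 ≈ 97.949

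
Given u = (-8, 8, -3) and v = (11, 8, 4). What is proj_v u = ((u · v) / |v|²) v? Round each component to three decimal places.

u · v = (-8)·11 + 8·8 + (-3)·4 = -88 + 64 - 12 = -36
|v|² = 121 + 64 + 16 = 201
proj_v u = (-36/201) · (11, 8, 4) ≈ (-1.970, -1.433, -0.716)

(-1.970, -1.433, -0.716)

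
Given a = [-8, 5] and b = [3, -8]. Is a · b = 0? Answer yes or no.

no

a · b = (-8)·3 + 5·(-8) = -24 - 40 = -64
Nonzero, so the vectors are not orthogonal.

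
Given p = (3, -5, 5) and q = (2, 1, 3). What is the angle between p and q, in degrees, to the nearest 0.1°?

p · q = 3·2 + (-5)·1 + 5·3 = 6 - 5 + 15 = 16
|p|² = 9 + 25 + 25 = 59,  |p| = √59 ≈ 7.681146
|q|² = 4 + 1 + 9 = 14,  |q| = √14 ≈ 3.741657
cos θ = 16 / (7.681146 · 3.741657) ≈ 0.55671
θ = arccos(0.55671) ≈ 56.2°

56.2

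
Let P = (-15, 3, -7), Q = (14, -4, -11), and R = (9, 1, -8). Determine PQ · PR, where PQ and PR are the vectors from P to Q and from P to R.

714

PQ = Q − P = (29, -7, -4)
PR = R − P = (24, -2, -1)
PQ · PR = 29·24 + (-7)·(-2) + (-4)·(-1) = 696 + 14 + 4 = 714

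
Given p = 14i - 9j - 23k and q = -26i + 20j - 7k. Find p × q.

(523, 696, 46)

i: (-9)·(-7) - (-23)·20 = 63 - (-460) = 523
j: (-23)·(-26) - 14·(-7) = 598 - (-98) = 696
k: 14·20 - (-9)·(-26) = 280 - 234 = 46
p × q = (523, 696, 46)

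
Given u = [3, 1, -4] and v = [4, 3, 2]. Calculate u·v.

7

u · v = 3·4 + 1·3 + (-4)·2 = 12 + 3 - 8 = 7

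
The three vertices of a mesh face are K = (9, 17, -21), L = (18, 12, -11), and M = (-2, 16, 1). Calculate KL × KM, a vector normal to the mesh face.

(-100, -308, -64)

KL = (9, -5, 10)
KM = (-11, -1, 22)
i: (-5)·22 - 10·(-1) = -110 - (-10) = -100
j: 10·(-11) - 9·22 = -110 - 198 = -308
k: 9·(-1) - (-5)·(-11) = -9 - 55 = -64
KL × KM = (-100, -308, -64)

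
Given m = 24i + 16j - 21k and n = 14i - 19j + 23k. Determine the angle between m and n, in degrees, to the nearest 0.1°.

m · n = 24·14 + 16·(-19) + (-21)·23 = 336 - 304 - 483 = -451
|m|² = 576 + 256 + 441 = 1273,  |m| = √1273 ≈ 35.679126
|n|² = 196 + 361 + 529 = 1086,  |n| = √1086 ≈ 32.954514
cos θ = -451 / (35.679126 · 32.954514) ≈ -0.38357
θ = arccos(-0.38357) ≈ 112.6°

112.6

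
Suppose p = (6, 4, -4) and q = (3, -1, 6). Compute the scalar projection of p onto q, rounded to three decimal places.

-1.474

p · q = 6·3 + 4·(-1) + (-4)·6 = 18 - 4 - 24 = -10
|q| = √(9 + 1 + 36) = √46 ≈ 6.7823
comp_q p = -10 / √46 ≈ -1.474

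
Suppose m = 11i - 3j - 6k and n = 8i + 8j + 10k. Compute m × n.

i: (-3)·10 - (-6)·8 = -30 - (-48) = 18
j: (-6)·8 - 11·10 = -48 - 110 = -158
k: 11·8 - (-3)·8 = 88 - (-24) = 112
m × n = (18, -158, 112)

(18, -158, 112)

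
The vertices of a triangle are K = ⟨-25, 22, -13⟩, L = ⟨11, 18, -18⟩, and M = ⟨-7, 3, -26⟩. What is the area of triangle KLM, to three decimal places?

KL = (36, -4, -5),  KM = (18, -19, -13)
i: (-4)·(-13) - (-5)·(-19) = 52 - 95 = -43
j: (-5)·18 - 36·(-13) = -90 - (-468) = 378
k: 36·(-19) - (-4)·18 = -684 - (-72) = -612
KL × KM = (-43, 378, -612)
|KL × KM| = √519277 ≈ 720.6088
area = ½ · 720.6088 ≈ 360.304

360.304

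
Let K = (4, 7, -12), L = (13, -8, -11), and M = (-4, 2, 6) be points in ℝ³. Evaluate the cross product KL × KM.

(-265, -170, -165)

KL = (9, -15, 1)
KM = (-8, -5, 18)
i: (-15)·18 - 1·(-5) = -270 - (-5) = -265
j: 1·(-8) - 9·18 = -8 - 162 = -170
k: 9·(-5) - (-15)·(-8) = -45 - 120 = -165
KL × KM = (-265, -170, -165)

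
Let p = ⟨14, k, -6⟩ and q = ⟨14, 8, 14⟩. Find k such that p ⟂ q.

-14

p · q = 14·14 + k·8 + (-6)·14 = 112 + 8k
Set equal to 0: 8k = -112, so k = -14.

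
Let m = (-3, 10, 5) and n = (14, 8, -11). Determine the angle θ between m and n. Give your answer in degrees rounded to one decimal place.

m · n = (-3)·14 + 10·8 + 5·(-11) = -42 + 80 - 55 = -17
|m|² = 9 + 100 + 25 = 134,  |m| = √134 ≈ 11.575837
|n|² = 196 + 64 + 121 = 381,  |n| = √381 ≈ 19.519221
cos θ = -17 / (11.575837 · 19.519221) ≈ -0.07524
θ = arccos(-0.07524) ≈ 94.3°

94.3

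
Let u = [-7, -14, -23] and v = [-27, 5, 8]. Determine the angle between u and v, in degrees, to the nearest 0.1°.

94.7

u · v = (-7)·(-27) + (-14)·5 + (-23)·8 = 189 - 70 - 184 = -65
|u|² = 49 + 196 + 529 = 774,  |u| = √774 ≈ 27.820855
|v|² = 729 + 25 + 64 = 818,  |v| = √818 ≈ 28.600699
cos θ = -65 / (27.820855 · 28.600699) ≈ -0.08169
θ = arccos(-0.08169) ≈ 94.7°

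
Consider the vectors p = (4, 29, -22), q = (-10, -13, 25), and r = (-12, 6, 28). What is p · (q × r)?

2116

q × r:
i: (-13)·28 - 25·6 = -364 - 150 = -514
j: 25·(-12) - (-10)·28 = -300 - (-280) = -20
k: (-10)·6 - (-13)·(-12) = -60 - 156 = -216
q × r = (-514, -20, -216)
p · (q × r) = 4·(-514) + 29·(-20) + (-22)·(-216) = -2056 - 580 + 4752 = 2116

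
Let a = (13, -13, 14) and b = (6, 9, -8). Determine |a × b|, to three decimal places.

i: (-13)·(-8) - 14·9 = 104 - 126 = -22
j: 14·6 - 13·(-8) = 84 - (-104) = 188
k: 13·9 - (-13)·6 = 117 - (-78) = 195
a × b = (-22, 188, 195)
|a × b| = √((-22)² + 188² + 195²) = √73853 ≈ 271.7591

271.759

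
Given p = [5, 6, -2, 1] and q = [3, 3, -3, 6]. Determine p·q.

45

p · q = 5·3 + 6·3 + (-2)·(-3) + 1·6 = 15 + 18 + 6 + 6 = 45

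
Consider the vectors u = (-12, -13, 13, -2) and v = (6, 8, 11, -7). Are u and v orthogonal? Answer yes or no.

no

u · v = (-12)·6 + (-13)·8 + 13·11 + (-2)·(-7) = -72 - 104 + 143 + 14 = -19
Nonzero, so the vectors are not orthogonal.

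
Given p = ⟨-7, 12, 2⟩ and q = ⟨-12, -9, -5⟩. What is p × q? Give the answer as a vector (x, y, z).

i: 12·(-5) - 2·(-9) = -60 - (-18) = -42
j: 2·(-12) - (-7)·(-5) = -24 - 35 = -59
k: (-7)·(-9) - 12·(-12) = 63 - (-144) = 207
p × q = (-42, -59, 207)

(-42, -59, 207)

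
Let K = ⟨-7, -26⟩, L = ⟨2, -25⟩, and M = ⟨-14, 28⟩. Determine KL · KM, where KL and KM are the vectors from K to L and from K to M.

-9

KL = L − K = (9, 1)
KM = M − K = (-7, 54)
KL · KM = 9·(-7) + 1·54 = -63 + 54 = -9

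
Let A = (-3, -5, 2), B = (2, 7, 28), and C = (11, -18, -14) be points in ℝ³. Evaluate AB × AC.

(146, 444, -233)

AB = (5, 12, 26)
AC = (14, -13, -16)
i: 12·(-16) - 26·(-13) = -192 - (-338) = 146
j: 26·14 - 5·(-16) = 364 - (-80) = 444
k: 5·(-13) - 12·14 = -65 - 168 = -233
AB × AC = (146, 444, -233)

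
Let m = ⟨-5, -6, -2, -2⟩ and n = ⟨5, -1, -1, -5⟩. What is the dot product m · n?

-7

m · n = (-5)·5 + (-6)·(-1) + (-2)·(-1) + (-2)·(-5) = -25 + 6 + 2 + 10 = -7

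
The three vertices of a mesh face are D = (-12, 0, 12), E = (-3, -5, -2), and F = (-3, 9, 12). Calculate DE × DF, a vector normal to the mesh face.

(126, -126, 126)

DE = (9, -5, -14)
DF = (9, 9, 0)
i: (-5)·0 - (-14)·9 = 0 - (-126) = 126
j: (-14)·9 - 9·0 = -126 - 0 = -126
k: 9·9 - (-5)·9 = 81 - (-45) = 126
DE × DF = (126, -126, 126)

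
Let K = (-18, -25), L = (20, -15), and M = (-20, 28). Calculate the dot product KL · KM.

KL = L − K = (38, 10)
KM = M − K = (-2, 53)
KL · KM = 38·(-2) + 10·53 = -76 + 530 = 454

454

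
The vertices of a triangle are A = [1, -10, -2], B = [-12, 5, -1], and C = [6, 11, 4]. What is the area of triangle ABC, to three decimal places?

182.177

AB = (-13, 15, 1),  AC = (5, 21, 6)
i: 15·6 - 1·21 = 90 - 21 = 69
j: 1·5 - (-13)·6 = 5 - (-78) = 83
k: (-13)·21 - 15·5 = -273 - 75 = -348
AB × AC = (69, 83, -348)
|AB × AC| = √132754 ≈ 364.3542
area = ½ · 364.3542 ≈ 182.177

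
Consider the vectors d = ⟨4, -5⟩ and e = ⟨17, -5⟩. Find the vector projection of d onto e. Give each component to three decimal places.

d · e = 4·17 + (-5)·(-5) = 68 + 25 = 93
|e|² = 289 + 25 = 314
proj_e d = (93/314) · (17, -5) ≈ (5.035, -1.481)

(5.035, -1.481)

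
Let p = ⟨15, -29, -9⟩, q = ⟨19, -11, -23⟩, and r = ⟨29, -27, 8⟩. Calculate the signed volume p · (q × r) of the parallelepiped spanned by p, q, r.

14862

q × r:
i: (-11)·8 - (-23)·(-27) = -88 - 621 = -709
j: (-23)·29 - 19·8 = -667 - 152 = -819
k: 19·(-27) - (-11)·29 = -513 - (-319) = -194
q × r = (-709, -819, -194)
p · (q × r) = 15·(-709) + (-29)·(-819) + (-9)·(-194) = -10635 + 23751 + 1746 = 14862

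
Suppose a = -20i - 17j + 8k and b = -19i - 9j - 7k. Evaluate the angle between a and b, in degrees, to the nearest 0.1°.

a · b = (-20)·(-19) + (-17)·(-9) + 8·(-7) = 380 + 153 - 56 = 477
|a|² = 400 + 289 + 64 = 753,  |a| = √753 ≈ 27.440845
|b|² = 361 + 81 + 49 = 491,  |b| = √491 ≈ 22.158520
cos θ = 477 / (27.440845 · 22.158520) ≈ 0.78448
θ = arccos(0.78448) ≈ 38.3°

38.3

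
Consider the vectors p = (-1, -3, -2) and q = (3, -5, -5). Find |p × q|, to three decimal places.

18.493

i: (-3)·(-5) - (-2)·(-5) = 15 - 10 = 5
j: (-2)·3 - (-1)·(-5) = -6 - 5 = -11
k: (-1)·(-5) - (-3)·3 = 5 - (-9) = 14
p × q = (5, -11, 14)
|p × q| = √(5² + (-11)² + 14²) = √342 ≈ 18.4932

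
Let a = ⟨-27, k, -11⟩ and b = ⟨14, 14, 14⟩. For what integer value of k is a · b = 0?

a · b = (-27)·14 + k·14 + (-11)·14 = -532 + 14k
Set equal to 0: 14k = 532, so k = 38.

38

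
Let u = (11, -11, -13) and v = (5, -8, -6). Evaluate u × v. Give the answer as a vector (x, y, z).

(-38, 1, -33)

i: (-11)·(-6) - (-13)·(-8) = 66 - 104 = -38
j: (-13)·5 - 11·(-6) = -65 - (-66) = 1
k: 11·(-8) - (-11)·5 = -88 - (-55) = -33
u × v = (-38, 1, -33)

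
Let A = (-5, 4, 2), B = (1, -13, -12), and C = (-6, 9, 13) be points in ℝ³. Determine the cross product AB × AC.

AB = (6, -17, -14)
AC = (-1, 5, 11)
i: (-17)·11 - (-14)·5 = -187 - (-70) = -117
j: (-14)·(-1) - 6·11 = 14 - 66 = -52
k: 6·5 - (-17)·(-1) = 30 - 17 = 13
AB × AC = (-117, -52, 13)

(-117, -52, 13)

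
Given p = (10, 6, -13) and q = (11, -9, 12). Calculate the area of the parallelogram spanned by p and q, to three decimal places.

309.079

i: 6·12 - (-13)·(-9) = 72 - 117 = -45
j: (-13)·11 - 10·12 = -143 - 120 = -263
k: 10·(-9) - 6·11 = -90 - 66 = -156
p × q = (-45, -263, -156)
|p × q| = √((-45)² + (-263)² + (-156)²) = √95530 ≈ 309.0793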